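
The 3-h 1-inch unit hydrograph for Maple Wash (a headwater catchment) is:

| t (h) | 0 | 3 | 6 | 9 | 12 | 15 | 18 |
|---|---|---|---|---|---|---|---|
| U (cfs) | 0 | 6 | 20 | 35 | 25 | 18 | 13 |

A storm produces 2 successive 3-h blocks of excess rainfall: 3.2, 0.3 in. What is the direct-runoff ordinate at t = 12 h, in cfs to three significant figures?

By discrete convolution, Q_j = Σ (P_i / 1 in) · U_{j−i}.
At t = 12 h (j=4): Q = (3.2/1)·25 + (0.3/1)·35 = 90.5 cfs.

Q ≈ 90.5 cfs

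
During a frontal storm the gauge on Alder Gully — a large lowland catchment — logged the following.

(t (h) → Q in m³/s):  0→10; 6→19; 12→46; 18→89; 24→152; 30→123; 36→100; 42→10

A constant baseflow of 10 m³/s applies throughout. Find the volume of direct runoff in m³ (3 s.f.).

V ≈ 1.01 × 10^7 m³

Direct-runoff ordinates (Q − Q_b): 0.0, 9.0, 36.0, 79.0, 142.0, 113.0, 90.0, 0.0 m³/s.
ΣQ_DR = 469.0 m³/s.
With Δt = 6 h = 21600 s, V = ΣQ_DR · Δt = 469.0 × 21600 = 1.01 × 10^7 m³.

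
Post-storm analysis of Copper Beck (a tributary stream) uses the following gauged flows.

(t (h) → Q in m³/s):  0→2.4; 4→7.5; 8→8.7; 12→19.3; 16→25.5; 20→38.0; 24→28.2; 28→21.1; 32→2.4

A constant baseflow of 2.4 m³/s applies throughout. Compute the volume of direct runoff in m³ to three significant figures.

V ≈ 1.89 × 10^6 m³

Direct-runoff ordinates (Q − Q_b): 0.0, 5.1, 6.3, 16.9, 23.1, 35.6, 25.8, 18.7, 0.0 m³/s.
ΣQ_DR = 131.5 m³/s.
With Δt = 4 h = 14400 s, V = ΣQ_DR · Δt = 131.5 × 14400 = 1.89 × 10^6 m³.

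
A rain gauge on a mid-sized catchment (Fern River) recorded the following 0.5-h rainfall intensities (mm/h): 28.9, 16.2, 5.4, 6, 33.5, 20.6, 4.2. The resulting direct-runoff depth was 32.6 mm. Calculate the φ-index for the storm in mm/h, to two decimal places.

φ ≈ 8.50 mm/h

Only the 4 blocks with intensity above φ contribute runoff: 28.9, 16.2, 33.5, 20.6 mm/h.
Σ(I−φ)·Δt = d  ⇒  (28.9+16.2+33.5+20.6 − 4φ)·0.5 = 32.6
φ = (99.20 − 32.6/0.5) / 4 = 8.50 mm/h.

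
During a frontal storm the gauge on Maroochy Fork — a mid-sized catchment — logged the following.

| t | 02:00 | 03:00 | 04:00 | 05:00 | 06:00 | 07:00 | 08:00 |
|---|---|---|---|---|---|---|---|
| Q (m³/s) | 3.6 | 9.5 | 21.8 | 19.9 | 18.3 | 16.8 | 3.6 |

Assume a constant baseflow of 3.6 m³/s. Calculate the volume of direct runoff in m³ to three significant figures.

Direct-runoff ordinates (Q − Q_b): 0.0, 5.9, 18.2, 16.3, 14.7, 13.2, 0.0 m³/s.
ΣQ_DR = 68.30 m³/s.
With Δt = 1 h = 3600 s, V = ΣQ_DR · Δt = 68.30 × 3600 = 2.46 × 10^5 m³.

V ≈ 2.46 × 10^5 m³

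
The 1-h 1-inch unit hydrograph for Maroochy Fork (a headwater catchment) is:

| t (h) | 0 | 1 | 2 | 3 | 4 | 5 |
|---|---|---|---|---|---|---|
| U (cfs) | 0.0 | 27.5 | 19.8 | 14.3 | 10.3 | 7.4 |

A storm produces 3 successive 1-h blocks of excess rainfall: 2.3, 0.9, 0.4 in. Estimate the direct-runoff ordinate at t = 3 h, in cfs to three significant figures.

Q ≈ 61.7 cfs

By discrete convolution, Q_j = Σ (P_i / 1 in) · U_{j−i}.
At t = 3 h (j=3): Q = (2.3/1)·14.3 + (0.9/1)·19.8 + (0.4/1)·27.5 = 61.7 cfs.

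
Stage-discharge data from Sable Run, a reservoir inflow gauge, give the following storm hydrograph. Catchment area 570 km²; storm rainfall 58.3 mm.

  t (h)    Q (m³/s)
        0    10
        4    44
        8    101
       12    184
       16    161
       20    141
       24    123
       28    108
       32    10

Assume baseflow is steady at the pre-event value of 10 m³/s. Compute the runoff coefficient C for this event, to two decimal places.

C ≈ 0.34

ΣQ_DR = 792.0 m³/s; V = ΣQ_DR·Δt = 1.140 × 10^7 m³.
Runoff depth d = V / A = 20.01 mm.
C = d / P = 20.01 / 58.3 = 0.34.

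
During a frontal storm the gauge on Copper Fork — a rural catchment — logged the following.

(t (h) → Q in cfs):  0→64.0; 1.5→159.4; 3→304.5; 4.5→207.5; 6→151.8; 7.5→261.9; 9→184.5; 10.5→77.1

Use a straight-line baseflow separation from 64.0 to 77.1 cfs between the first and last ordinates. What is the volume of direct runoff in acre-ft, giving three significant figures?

V ≈ 105 acre-ft

Direct-runoff ordinates (Q − Q_b): 0.00, 93.53, 236.76, 137.89, 80.31, 188.54, 109.27, 0.00 cfs.
ΣQ_DR = 846.3 cfs.
With Δt = 1.5 h = 5400 s, V = ΣQ_DR · Δt = 846.3 × 5400 = 4.57 × 10^6 ft³ = 105 acre-ft.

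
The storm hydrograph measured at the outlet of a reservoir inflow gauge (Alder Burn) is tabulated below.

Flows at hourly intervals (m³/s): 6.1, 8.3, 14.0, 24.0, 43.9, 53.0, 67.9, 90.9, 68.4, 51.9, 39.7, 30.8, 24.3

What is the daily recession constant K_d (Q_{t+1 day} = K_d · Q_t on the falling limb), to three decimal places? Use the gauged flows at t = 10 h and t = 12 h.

K_d ≈ 0.003

Between t = 10 h and t = 12 h the flow falls from 39.7 to 24.3 m³/s over 2×1 h = 2 h.
Per-interval ratio K = (24.3/39.7)^(1/2) = 0.7824; K_d = K^(24/1) = 0.003.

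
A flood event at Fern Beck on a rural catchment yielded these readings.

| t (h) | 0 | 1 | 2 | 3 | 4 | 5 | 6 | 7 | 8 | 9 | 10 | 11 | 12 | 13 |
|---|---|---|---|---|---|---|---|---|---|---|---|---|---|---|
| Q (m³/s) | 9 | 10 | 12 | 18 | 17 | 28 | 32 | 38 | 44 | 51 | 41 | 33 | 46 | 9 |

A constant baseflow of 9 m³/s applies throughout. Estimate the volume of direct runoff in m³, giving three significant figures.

Direct-runoff ordinates (Q − Q_b): 0.0, 1.0, 3.0, 9.0, 8.0, 19.0, 23.0, 29.0, 35.0, 42.0, 32.0, 24.0, 37.0, 0.0 m³/s.
ΣQ_DR = 262.0 m³/s.
With Δt = 1 h = 3600 s, V = ΣQ_DR · Δt = 262.0 × 3600 = 9.43 × 10^5 m³.

V ≈ 9.43 × 10^5 m³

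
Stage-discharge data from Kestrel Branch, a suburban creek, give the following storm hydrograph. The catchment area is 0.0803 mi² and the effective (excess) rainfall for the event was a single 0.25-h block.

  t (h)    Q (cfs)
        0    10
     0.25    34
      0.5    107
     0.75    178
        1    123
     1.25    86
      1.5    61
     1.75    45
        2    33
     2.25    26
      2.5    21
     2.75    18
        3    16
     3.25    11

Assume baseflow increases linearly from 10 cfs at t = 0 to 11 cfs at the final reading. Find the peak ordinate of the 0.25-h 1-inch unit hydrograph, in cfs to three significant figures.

Direct runoff: 0.00, 23.92, 96.85, 167.77, 112.69, 75.62, 50.54, 34.46, 22.38, 15.31, 10.23, 7.15, 5.08, 0.00 cfs; ΣQ_DR = 622.0 cfs, peak = 167.77 cfs.
Runoff depth d = ΣQ_DR·Δt / A = 622.0 × 900 / (0.0803 mi²) = 3.001 in.
The 1-inch UH is the DRH scaled by (1 in)/d, so U_p = 167.77 × 1/3.001 = 55.9 cfs.

U_p ≈ 55.9 cfs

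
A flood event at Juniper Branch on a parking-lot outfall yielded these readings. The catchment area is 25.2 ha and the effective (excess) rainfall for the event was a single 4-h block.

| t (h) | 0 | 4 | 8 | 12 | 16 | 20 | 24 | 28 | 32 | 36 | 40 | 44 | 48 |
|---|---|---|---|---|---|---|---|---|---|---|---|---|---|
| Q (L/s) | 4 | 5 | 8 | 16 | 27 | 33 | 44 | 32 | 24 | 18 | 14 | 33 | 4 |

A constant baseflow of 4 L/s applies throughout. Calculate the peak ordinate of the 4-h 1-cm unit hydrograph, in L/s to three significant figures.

Direct runoff: 0.0, 1.0, 4.0, 12.0, 23.0, 29.0, 40.0, 28.0, 20.0, 14.0, 10.0, 29.0, 0.0 L/s; ΣQ_DR = 210.0 L/s, peak = 40.0 L/s.
Runoff depth d = ΣQ_DR·Δt / A = 210.0 × 14400 / (25.2 ha) = 12.00 mm.
The 1-cm UH is the DRH scaled by (10 mm)/d, so U_p = 40.0 × 10/12.00 = 33.3 L/s.

U_p ≈ 33.3 L/s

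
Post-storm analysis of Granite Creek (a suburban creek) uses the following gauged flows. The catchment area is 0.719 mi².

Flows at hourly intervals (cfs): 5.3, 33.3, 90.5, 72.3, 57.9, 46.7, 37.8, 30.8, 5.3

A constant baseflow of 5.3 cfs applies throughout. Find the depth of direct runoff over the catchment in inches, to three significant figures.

d ≈ 0.716 in

Direct runoff: 0.0, 28.0, 85.2, 67.0, 52.6, 41.4, 32.5, 25.5, 0.0 cfs; ΣQ_DR = 332.2 cfs.
V = ΣQ_DR · Δt = 332.2 × 3600 s = 1.196 × 10^6 ft³.
Over A = 0.719 mi², depth = V / A = 0.716 in.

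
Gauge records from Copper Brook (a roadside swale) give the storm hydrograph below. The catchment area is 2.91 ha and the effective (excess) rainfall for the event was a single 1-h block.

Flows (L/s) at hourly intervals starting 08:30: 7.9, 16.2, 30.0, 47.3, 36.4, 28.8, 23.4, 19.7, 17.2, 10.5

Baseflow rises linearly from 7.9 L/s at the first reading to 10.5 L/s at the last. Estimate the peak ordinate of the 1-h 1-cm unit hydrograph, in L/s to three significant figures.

Direct runoff: 0.00, 8.01, 21.52, 38.53, 27.34, 19.46, 13.77, 9.78, 6.99, 0.00 L/s; ΣQ_DR = 145.4 L/s, peak = 38.53 L/s.
Runoff depth d = ΣQ_DR·Δt / A = 145.4 × 3600 / (2.91 ha) = 17.99 mm.
The 1-cm UH is the DRH scaled by (10 mm)/d, so U_p = 38.53 × 10/17.99 = 21.4 L/s.

U_p ≈ 21.4 L/s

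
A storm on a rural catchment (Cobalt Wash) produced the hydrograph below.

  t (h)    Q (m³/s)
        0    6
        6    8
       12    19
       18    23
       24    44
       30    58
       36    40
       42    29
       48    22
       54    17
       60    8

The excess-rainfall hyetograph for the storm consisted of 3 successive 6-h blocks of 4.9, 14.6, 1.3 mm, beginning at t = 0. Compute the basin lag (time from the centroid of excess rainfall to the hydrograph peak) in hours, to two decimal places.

t_L ≈ 22.04 h

Centroid of excess rainfall: t_c = Σ P_i·t̄_i / ΣP_i = 7.9615 h (block centres at 3, 9, 15 h).
Hydrograph peak occurs at t = 30 h, so basin lag t_L = 30 − 7.9615 = 22.04 h.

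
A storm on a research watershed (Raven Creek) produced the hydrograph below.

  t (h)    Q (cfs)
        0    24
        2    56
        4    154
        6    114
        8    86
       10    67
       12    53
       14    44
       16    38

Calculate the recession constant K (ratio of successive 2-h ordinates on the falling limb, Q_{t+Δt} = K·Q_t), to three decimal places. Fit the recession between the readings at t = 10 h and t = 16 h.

K ≈ 0.828

Using the recession-limb readings at t = 10 h and t = 16 h: Q falls from 67 to 38 cfs over 3 intervals.
K = (Q₂/Q₁)^(1/3) = (38/67)^(1/3) = 0.828.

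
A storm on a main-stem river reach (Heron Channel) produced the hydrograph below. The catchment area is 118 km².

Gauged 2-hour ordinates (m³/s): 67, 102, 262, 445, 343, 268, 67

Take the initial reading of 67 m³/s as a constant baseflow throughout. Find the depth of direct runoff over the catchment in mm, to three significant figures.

d ≈ 66.2 mm

Direct runoff: 0.0, 35.0, 195.0, 378.0, 276.0, 201.0, 0.0 m³/s; ΣQ_DR = 1085 m³/s.
V = ΣQ_DR · Δt = 1085 × 7200 s = 7.812 × 10^6 m³.
Over A = 118 km², depth = V / A = 66.2 mm.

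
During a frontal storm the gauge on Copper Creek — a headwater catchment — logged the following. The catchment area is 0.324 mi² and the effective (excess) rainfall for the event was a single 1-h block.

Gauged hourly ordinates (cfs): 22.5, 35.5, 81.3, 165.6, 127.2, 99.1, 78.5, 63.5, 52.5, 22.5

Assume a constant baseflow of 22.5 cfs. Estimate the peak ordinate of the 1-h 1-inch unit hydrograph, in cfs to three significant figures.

Direct runoff: 0.0, 13.0, 58.8, 143.1, 104.7, 76.6, 56.0, 41.0, 30.0, 0.0 cfs; ΣQ_DR = 523.2 cfs, peak = 143.1 cfs.
Runoff depth d = ΣQ_DR·Δt / A = 523.2 × 3600 / (0.324 mi²) = 2.502 in.
The 1-inch UH is the DRH scaled by (1 in)/d, so U_p = 143.1 × 1/2.502 = 57.2 cfs.

U_p ≈ 57.2 cfs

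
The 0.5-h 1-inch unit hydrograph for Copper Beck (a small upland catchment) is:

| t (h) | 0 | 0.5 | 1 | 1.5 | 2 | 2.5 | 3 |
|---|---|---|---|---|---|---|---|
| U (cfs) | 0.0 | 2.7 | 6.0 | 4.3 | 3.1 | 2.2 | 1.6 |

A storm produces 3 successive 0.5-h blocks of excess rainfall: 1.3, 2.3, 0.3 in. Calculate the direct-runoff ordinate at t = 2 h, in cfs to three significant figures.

By discrete convolution, Q_j = Σ (P_i / 1 in) · U_{j−i}.
At t = 2 h (j=4): Q = (1.3/1)·3.1 + (2.3/1)·4.3 + (0.3/1)·6.0 = 15.7 cfs.

Q ≈ 15.7 cfs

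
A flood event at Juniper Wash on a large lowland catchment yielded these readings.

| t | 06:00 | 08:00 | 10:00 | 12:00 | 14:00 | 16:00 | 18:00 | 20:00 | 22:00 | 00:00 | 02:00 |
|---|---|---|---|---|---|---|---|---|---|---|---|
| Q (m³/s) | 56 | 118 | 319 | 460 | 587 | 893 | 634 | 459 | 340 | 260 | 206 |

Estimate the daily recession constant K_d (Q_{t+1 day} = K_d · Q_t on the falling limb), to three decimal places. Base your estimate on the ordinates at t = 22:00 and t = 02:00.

K_d ≈ 0.049

Between t = 22:00 and t = 02:00 the flow falls from 340 to 206 m³/s over 2×2 h = 4 h.
Per-interval ratio K = (206/340)^(1/2) = 0.7784; K_d = K^(24/2) = 0.049.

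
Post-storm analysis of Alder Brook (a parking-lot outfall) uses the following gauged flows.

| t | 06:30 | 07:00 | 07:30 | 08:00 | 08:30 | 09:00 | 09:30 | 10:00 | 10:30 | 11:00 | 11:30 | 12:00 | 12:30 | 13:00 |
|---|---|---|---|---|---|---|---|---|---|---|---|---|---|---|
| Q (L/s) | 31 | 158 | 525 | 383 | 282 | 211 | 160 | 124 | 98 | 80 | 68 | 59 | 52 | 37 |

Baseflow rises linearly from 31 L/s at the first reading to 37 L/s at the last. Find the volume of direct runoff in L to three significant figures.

V ≈ 3.23 × 10^6 L

Direct-runoff ordinates (Q − Q_b): 0.00, 126.54, 493.08, 350.62, 249.15, 177.69, 126.23, 89.77, 63.31, 44.85, 32.38, 22.92, 15.46, 0.00 L/s.
ΣQ_DR = 1792 L/s.
With Δt = 0.5 h = 1800 s, V = ΣQ_DR · Δt = 1792 × 1800 = 3.23 × 10^6 L.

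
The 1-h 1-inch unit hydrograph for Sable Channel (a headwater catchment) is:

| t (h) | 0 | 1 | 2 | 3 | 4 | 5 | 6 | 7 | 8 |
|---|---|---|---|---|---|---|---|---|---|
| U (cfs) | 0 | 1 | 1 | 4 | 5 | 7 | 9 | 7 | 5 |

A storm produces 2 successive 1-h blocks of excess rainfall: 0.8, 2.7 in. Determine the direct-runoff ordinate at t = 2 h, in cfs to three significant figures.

By discrete convolution, Q_j = Σ (P_i / 1 in) · U_{j−i}.
At t = 2 h (j=2): Q = (0.8/1)·1 + (2.7/1)·1 = 3.50 cfs.

Q ≈ 3.50 cfs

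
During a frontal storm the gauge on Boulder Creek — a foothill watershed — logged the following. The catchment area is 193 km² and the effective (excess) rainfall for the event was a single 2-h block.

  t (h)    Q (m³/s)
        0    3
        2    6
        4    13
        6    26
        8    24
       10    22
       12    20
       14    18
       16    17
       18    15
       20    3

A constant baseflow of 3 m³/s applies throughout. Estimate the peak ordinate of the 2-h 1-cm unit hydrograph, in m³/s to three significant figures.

Direct runoff: 0.0, 3.0, 10.0, 23.0, 21.0, 19.0, 17.0, 15.0, 14.0, 12.0, 0.0 m³/s; ΣQ_DR = 134.0 m³/s, peak = 23.0 m³/s.
Runoff depth d = ΣQ_DR·Δt / A = 134.0 × 7200 / (193 km²) = 4.999 mm.
The 1-cm UH is the DRH scaled by (10 mm)/d, so U_p = 23.0 × 10/4.999 = 46.0 m³/s.

U_p ≈ 46.0 m³/s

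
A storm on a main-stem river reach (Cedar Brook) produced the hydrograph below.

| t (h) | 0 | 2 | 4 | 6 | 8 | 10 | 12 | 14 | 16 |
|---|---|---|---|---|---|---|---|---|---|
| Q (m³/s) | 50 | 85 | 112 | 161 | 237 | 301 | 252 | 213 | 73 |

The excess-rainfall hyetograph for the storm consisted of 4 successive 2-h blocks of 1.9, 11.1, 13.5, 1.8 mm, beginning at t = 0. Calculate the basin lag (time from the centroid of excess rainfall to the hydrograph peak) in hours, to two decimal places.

Centroid of excess rainfall: t_c = Σ P_i·t̄_i / ΣP_i = 4.0742 h (block centres at 1, 3, 5, 7 h).
Hydrograph peak occurs at t = 10 h, so basin lag t_L = 10 − 4.0742 = 5.93 h.

t_L ≈ 5.93 h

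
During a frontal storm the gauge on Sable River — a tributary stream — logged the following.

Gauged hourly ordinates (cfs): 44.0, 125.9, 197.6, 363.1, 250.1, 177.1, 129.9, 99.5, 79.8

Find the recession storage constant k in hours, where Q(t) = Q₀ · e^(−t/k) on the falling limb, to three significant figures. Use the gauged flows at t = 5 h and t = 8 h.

k ≈ 3.76 h

On the falling limb, Q drops from 177.1 to 79.8 cfs between t = 5 h and t = 8 h (Δt = 3 h).
k = −Δt / ln(Q₂/Q₁) = −3 / ln(79.8/177.1) = 3.76 h.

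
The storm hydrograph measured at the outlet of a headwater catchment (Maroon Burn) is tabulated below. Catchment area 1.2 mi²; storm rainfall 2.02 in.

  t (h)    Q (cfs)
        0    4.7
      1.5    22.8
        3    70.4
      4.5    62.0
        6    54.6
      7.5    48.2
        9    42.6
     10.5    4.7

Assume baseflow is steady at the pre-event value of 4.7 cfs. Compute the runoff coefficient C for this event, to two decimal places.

ΣQ_DR = 272.4 cfs; V = ΣQ_DR·Δt = 1.471 × 10^6 ft³.
Runoff depth d = V / A = 0.5276 in.
C = d / P = 0.5276 / 2.02 = 0.26.

C ≈ 0.26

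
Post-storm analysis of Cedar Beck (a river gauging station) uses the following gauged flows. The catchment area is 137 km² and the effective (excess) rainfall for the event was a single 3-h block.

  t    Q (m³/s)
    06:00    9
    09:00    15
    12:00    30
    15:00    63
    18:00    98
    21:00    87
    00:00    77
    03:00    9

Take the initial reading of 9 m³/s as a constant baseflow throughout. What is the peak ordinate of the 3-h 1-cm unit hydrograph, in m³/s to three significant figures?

U_p ≈ 35.7 m³/s

Direct runoff: 0.0, 6.0, 21.0, 54.0, 89.0, 78.0, 68.0, 0.0 m³/s; ΣQ_DR = 316.0 m³/s, peak = 89.0 m³/s.
Runoff depth d = ΣQ_DR·Δt / A = 316.0 × 10800 / (137 km²) = 24.91 mm.
The 1-cm UH is the DRH scaled by (10 mm)/d, so U_p = 89.0 × 10/24.91 = 35.7 m³/s.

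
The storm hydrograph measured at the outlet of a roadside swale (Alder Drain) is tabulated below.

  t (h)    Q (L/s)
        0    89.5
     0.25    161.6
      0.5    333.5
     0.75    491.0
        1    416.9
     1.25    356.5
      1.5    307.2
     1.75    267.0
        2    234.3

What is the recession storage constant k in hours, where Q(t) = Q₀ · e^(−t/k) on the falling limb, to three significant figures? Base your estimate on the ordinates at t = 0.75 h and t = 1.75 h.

On the falling limb, Q drops from 491.0 to 267.0 L/s between t = 0.75 h and t = 1.75 h (Δt = 1 h).
k = −Δt / ln(Q₂/Q₁) = −1 / ln(267.0/491.0) = 1.64 h.

k ≈ 1.64 h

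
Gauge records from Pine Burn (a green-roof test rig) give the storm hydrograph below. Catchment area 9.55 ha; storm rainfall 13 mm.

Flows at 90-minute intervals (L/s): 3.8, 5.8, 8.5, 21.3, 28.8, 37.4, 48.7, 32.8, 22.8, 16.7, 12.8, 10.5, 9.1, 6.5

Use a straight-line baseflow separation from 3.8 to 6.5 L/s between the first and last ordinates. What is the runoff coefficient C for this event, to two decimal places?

ΣQ_DR = 193.4 L/s; V = ΣQ_DR·Δt = 1.044 × 10^6 L.
Runoff depth d = V / A = 10.94 mm.
C = d / P = 10.94 / 13 = 0.84.

C ≈ 0.84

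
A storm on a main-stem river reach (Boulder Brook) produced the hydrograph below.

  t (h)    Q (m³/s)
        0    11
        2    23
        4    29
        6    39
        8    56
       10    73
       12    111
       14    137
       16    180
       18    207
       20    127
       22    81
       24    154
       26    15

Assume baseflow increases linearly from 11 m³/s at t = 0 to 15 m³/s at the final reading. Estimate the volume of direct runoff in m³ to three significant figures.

V ≈ 7.64 × 10^6 m³

Direct-runoff ordinates (Q − Q_b): 0.00, 11.69, 17.38, 27.08, 43.77, 60.46, 98.15, 123.85, 166.54, 193.23, 112.92, 66.62, 139.31, 0.00 m³/s.
ΣQ_DR = 1061 m³/s.
With Δt = 2 h = 7200 s, V = ΣQ_DR · Δt = 1061 × 7200 = 7.64 × 10^6 m³.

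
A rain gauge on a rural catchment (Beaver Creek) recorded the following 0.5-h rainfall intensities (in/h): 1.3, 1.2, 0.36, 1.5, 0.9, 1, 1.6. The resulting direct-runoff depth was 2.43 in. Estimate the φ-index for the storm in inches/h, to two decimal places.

φ ≈ 0.44 in/h

Only the 6 blocks with intensity above φ contribute runoff: 1.3, 1.2, 1.5, 0.9, 1, 1.6 in/h.
Σ(I−φ)·Δt = d  ⇒  (1.3+1.2+1.5+0.9+1+1.6 − 6φ)·0.5 = 2.43
φ = (7.500 − 2.43/0.5) / 6 = 0.44 in/h.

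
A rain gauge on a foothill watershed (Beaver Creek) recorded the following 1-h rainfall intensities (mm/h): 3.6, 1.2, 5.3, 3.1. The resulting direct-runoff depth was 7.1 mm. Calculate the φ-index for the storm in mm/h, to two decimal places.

φ ≈ 1.63 mm/h

Only the 3 blocks with intensity above φ contribute runoff: 3.6, 5.3, 3.1 mm/h.
Σ(I−φ)·Δt = d  ⇒  (3.6+5.3+3.1 − 3φ)·1 = 7.1
φ = (12.00 − 7.1/1) / 3 = 1.63 mm/h.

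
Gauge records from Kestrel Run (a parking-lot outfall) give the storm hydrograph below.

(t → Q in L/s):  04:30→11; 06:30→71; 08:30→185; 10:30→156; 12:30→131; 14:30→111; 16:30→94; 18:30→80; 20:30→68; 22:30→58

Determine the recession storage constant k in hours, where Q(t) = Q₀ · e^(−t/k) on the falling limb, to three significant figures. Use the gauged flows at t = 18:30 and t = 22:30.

On the falling limb, Q drops from 80 to 58 L/s between t = 18:30 and t = 22:30 (Δt = 4 h).
k = −Δt / ln(Q₂/Q₁) = −4 / ln(58/80) = 12.4 h.

k ≈ 12.4 h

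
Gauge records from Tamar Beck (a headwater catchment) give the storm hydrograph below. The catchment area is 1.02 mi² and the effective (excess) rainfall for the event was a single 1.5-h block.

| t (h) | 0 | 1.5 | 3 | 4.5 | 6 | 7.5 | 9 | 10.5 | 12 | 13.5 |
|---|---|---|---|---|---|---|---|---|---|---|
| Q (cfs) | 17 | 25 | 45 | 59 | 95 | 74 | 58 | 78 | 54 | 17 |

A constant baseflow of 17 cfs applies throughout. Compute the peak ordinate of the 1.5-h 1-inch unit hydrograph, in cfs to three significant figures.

Direct runoff: 0.0, 8.0, 28.0, 42.0, 78.0, 57.0, 41.0, 61.0, 37.0, 0.0 cfs; ΣQ_DR = 352.0 cfs, peak = 78.0 cfs.
Runoff depth d = ΣQ_DR·Δt / A = 352.0 × 5400 / (1.02 mi²) = 0.8021 in.
The 1-inch UH is the DRH scaled by (1 in)/d, so U_p = 78.0 × 1/0.8021 = 97.2 cfs.

U_p ≈ 97.2 cfs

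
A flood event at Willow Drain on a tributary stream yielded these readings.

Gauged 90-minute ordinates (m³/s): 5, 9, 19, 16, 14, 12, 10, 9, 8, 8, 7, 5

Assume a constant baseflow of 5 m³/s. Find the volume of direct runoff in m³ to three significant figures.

V ≈ 3.35 × 10^5 m³

Direct-runoff ordinates (Q − Q_b): 0.0, 4.0, 14.0, 11.0, 9.0, 7.0, 5.0, 4.0, 3.0, 3.0, 2.0, 0.0 m³/s.
ΣQ_DR = 62.00 m³/s.
With Δt = 1.5 h = 5400 s, V = ΣQ_DR · Δt = 62.00 × 5400 = 3.35 × 10^5 m³.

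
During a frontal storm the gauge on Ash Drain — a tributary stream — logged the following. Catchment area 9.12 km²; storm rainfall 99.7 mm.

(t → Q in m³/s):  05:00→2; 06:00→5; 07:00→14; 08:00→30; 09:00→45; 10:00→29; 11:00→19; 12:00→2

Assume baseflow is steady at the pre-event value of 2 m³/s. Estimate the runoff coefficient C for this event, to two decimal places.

C ≈ 0.51

ΣQ_DR = 130.0 m³/s; V = ΣQ_DR·Δt = 4.680 × 10^5 m³.
Runoff depth d = V / A = 51.32 mm.
C = d / P = 51.32 / 99.7 = 0.51.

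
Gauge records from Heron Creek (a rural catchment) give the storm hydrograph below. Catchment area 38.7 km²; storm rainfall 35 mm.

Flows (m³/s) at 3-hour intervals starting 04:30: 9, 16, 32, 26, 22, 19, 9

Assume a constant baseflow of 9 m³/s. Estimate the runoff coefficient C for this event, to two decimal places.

C ≈ 0.56

ΣQ_DR = 70.00 m³/s; V = ΣQ_DR·Δt = 7.560 × 10^5 m³.
Runoff depth d = V / A = 19.53 mm.
C = d / P = 19.53 / 35 = 0.56.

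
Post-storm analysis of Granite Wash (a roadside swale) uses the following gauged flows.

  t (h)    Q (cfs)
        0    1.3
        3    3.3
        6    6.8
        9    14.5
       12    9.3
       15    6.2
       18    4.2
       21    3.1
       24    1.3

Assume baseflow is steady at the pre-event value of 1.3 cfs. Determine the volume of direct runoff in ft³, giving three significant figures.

V ≈ 4.14 × 10^5 ft³

Direct-runoff ordinates (Q − Q_b): 0.0, 2.0, 5.5, 13.2, 8.0, 4.9, 2.9, 1.8, 0.0 cfs.
ΣQ_DR = 38.30 cfs.
With Δt = 3 h = 10800 s, V = ΣQ_DR · Δt = 38.30 × 10800 = 4.14 × 10^5 ft³.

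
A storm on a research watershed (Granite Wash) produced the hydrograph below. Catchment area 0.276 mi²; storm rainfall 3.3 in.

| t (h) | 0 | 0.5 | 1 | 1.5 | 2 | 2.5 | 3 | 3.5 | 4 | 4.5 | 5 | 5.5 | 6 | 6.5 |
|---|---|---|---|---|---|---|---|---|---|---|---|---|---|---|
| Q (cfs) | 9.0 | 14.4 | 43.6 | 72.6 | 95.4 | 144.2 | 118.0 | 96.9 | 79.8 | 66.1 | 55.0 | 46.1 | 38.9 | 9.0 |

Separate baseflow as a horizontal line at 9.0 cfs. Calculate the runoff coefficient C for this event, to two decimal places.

ΣQ_DR = 763.0 cfs; V = ΣQ_DR·Δt = 1.373 × 10^6 ft³.
Runoff depth d = V / A = 2.142 in.
C = d / P = 2.142 / 3.3 = 0.65.

C ≈ 0.65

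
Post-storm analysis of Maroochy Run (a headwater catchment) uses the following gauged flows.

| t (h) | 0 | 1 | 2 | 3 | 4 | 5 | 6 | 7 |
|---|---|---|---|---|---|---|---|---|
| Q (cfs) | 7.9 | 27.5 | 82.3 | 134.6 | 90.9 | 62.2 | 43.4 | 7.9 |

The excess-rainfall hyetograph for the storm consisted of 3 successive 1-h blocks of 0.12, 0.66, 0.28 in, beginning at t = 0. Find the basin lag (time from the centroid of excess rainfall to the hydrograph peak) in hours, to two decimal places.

t_L ≈ 1.35 h

Centroid of excess rainfall: t_c = Σ P_i·t̄_i / ΣP_i = 1.6509 h (block centres at 0.5, 1.5, 2.5 h).
Hydrograph peak occurs at t = 3 h, so basin lag t_L = 3 − 1.6509 = 1.35 h.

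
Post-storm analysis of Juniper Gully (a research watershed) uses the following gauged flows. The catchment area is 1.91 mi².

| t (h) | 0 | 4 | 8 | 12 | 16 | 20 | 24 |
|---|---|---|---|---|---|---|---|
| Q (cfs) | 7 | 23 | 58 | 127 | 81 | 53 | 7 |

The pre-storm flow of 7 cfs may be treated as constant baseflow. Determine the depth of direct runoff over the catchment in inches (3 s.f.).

Direct runoff: 0.0, 16.0, 51.0, 120.0, 74.0, 46.0, 0.0 cfs; ΣQ_DR = 307.0 cfs.
V = ΣQ_DR · Δt = 307.0 × 14400 s = 4.421 × 10^6 ft³.
Over A = 1.91 mi², depth = V / A = 0.996 in.

d ≈ 0.996 in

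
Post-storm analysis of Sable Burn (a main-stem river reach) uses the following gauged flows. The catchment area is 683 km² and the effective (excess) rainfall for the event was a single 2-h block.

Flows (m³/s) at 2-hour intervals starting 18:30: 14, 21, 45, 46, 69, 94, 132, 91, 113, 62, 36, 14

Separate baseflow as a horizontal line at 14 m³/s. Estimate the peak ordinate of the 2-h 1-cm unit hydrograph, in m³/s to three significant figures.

U_p ≈ 197 m³/s

Direct runoff: 0.0, 7.0, 31.0, 32.0, 55.0, 80.0, 118.0, 77.0, 99.0, 48.0, 22.0, 0.0 m³/s; ΣQ_DR = 569.0 m³/s, peak = 118.0 m³/s.
Runoff depth d = ΣQ_DR·Δt / A = 569.0 × 7200 / (683 km²) = 5.998 mm.
The 1-cm UH is the DRH scaled by (10 mm)/d, so U_p = 118.0 × 10/5.998 = 197 m³/s.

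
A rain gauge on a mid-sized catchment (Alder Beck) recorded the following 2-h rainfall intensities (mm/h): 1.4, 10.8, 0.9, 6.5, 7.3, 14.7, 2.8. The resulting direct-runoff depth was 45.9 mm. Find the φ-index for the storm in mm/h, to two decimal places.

φ ≈ 4.09 mm/h

Only the 4 blocks with intensity above φ contribute runoff: 10.8, 6.5, 7.3, 14.7 mm/h.
Σ(I−φ)·Δt = d  ⇒  (10.8+6.5+7.3+14.7 − 4φ)·2 = 45.9
φ = (39.30 − 45.9/2) / 4 = 4.09 mm/h.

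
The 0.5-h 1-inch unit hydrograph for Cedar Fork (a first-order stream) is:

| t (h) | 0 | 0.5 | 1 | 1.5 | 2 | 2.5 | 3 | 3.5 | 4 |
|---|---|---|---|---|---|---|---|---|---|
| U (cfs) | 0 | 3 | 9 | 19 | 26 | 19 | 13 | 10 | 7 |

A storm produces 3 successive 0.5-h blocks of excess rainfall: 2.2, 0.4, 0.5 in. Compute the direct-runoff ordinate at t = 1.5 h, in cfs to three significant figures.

Q ≈ 46.9 cfs

By discrete convolution, Q_j = Σ (P_i / 1 in) · U_{j−i}.
At t = 1.5 h (j=3): Q = (2.2/1)·19 + (0.4/1)·9 + (0.5/1)·3 = 46.9 cfs.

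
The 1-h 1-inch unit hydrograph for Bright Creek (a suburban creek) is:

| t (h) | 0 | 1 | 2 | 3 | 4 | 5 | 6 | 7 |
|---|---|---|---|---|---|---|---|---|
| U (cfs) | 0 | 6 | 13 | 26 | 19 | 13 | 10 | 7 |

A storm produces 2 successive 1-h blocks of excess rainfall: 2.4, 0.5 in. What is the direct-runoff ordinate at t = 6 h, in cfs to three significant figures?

Q ≈ 30.5 cfs

By discrete convolution, Q_j = Σ (P_i / 1 in) · U_{j−i}.
At t = 6 h (j=6): Q = (2.4/1)·10 + (0.5/1)·13 = 30.5 cfs.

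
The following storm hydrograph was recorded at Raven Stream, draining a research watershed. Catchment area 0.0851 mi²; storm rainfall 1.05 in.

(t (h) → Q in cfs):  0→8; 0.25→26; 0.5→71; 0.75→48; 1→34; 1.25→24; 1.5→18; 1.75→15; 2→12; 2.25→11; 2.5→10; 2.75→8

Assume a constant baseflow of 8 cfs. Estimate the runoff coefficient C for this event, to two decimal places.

C ≈ 0.82

ΣQ_DR = 189.0 cfs; V = ΣQ_DR·Δt = 1.701 × 10^5 ft³.
Runoff depth d = V / A = 0.8604 in.
C = d / P = 0.8604 / 1.05 = 0.82.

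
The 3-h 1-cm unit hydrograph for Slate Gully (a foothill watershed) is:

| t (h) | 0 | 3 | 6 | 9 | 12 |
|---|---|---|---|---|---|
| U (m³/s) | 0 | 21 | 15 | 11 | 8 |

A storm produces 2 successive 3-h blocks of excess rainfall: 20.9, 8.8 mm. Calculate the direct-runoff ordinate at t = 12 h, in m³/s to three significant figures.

By discrete convolution, Q_j = Σ (P_i / 10 mm) · U_{j−i}.
At t = 12 h (j=4): Q = (20.9/10)·8 + (8.8/10)·11 = 26.4 m³/s.

Q ≈ 26.4 m³/s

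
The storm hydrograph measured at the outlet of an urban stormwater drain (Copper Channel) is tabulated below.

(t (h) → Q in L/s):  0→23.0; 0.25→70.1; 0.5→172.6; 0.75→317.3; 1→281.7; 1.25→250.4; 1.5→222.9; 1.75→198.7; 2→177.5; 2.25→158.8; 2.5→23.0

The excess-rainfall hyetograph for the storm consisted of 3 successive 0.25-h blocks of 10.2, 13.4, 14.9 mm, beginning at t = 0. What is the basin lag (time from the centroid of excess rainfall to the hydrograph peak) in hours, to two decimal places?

t_L ≈ 0.34 h

Centroid of excess rainfall: t_c = Σ P_i·t̄_i / ΣP_i = 0.4055 h (block centres at 0.125, 0.375, 0.625 h).
Hydrograph peak occurs at t = 0.75 h, so basin lag t_L = 0.75 − 0.4055 = 0.34 h.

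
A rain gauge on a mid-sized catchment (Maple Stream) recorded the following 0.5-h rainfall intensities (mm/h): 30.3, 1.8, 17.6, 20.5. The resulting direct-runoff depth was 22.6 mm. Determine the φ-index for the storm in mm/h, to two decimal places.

φ ≈ 7.73 mm/h

Only the 3 blocks with intensity above φ contribute runoff: 30.3, 17.6, 20.5 mm/h.
Σ(I−φ)·Δt = d  ⇒  (30.3+17.6+20.5 − 3φ)·0.5 = 22.6
φ = (68.40 − 22.6/0.5) / 3 = 7.73 mm/h.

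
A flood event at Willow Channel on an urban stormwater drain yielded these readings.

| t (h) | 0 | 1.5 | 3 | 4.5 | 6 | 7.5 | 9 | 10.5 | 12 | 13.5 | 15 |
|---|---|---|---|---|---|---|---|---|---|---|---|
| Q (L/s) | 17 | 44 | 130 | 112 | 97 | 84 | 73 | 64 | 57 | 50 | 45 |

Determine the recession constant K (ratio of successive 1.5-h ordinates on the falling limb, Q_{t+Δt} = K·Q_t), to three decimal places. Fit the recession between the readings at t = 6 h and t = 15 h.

K ≈ 0.880

Using the recession-limb readings at t = 6 h and t = 15 h: Q falls from 97 to 45 L/s over 6 intervals.
K = (Q₂/Q₁)^(1/6) = (45/97)^(1/6) = 0.880.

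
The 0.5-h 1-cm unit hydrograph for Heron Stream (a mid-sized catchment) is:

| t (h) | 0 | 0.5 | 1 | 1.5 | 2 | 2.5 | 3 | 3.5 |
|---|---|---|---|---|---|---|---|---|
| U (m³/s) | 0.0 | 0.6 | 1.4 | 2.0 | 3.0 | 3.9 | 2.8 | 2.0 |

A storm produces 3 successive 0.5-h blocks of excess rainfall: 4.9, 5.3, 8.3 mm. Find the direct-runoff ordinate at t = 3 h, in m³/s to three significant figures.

Q ≈ 5.93 m³/s

By discrete convolution, Q_j = Σ (P_i / 10 mm) · U_{j−i}.
At t = 3 h (j=6): Q = (4.9/10)·2.8 + (5.3/10)·3.9 + (8.3/10)·3.0 = 5.93 m³/s.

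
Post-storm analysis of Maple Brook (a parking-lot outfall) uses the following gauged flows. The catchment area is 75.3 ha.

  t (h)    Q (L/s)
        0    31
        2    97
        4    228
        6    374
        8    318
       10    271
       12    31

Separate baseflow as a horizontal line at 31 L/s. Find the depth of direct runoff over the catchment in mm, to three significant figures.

Direct runoff: 0.0, 66.0, 197.0, 343.0, 287.0, 240.0, 0.0 L/s; ΣQ_DR = 1133 L/s.
V = ΣQ_DR · Δt = 1133 × 7200 s = 8.158 × 10^6 L.
Over A = 75.3 ha, depth = V / A = 10.8 mm.

d ≈ 10.8 mm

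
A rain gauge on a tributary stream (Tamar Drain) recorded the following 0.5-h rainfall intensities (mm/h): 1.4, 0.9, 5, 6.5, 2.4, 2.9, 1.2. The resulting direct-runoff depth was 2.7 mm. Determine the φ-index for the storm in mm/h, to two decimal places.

φ ≈ 3.05 mm/h

Only the 2 blocks with intensity above φ contribute runoff: 5, 6.5 mm/h.
Σ(I−φ)·Δt = d  ⇒  (5+6.5 − 2φ)·0.5 = 2.7
φ = (11.50 − 2.7/0.5) / 2 = 3.05 mm/h.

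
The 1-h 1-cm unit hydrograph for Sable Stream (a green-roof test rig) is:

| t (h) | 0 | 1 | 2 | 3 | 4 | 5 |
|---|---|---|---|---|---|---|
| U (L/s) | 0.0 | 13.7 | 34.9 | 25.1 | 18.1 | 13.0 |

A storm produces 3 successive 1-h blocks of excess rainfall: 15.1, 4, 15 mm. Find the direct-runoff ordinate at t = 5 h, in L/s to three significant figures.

Q ≈ 64.5 L/s

By discrete convolution, Q_j = Σ (P_i / 10 mm) · U_{j−i}.
At t = 5 h (j=5): Q = (15.1/10)·13.0 + (4/10)·18.1 + (15/10)·25.1 = 64.5 L/s.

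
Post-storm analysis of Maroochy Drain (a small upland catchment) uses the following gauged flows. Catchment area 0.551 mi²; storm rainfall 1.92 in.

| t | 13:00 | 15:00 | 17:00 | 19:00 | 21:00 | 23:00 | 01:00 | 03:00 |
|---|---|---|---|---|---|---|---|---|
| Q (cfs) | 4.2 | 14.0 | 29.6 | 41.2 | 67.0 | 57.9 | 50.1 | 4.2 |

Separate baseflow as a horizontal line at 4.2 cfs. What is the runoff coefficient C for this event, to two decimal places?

C ≈ 0.69

ΣQ_DR = 234.6 cfs; V = ΣQ_DR·Δt = 1.689 × 10^6 ft³.
Runoff depth d = V / A = 1.320 in.
C = d / P = 1.320 / 1.92 = 0.69.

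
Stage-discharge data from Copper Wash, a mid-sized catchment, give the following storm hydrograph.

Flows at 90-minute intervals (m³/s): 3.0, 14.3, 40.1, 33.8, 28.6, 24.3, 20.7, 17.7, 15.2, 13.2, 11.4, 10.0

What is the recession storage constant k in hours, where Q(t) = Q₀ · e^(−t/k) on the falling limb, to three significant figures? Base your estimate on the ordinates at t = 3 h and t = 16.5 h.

On the falling limb, Q drops from 40.1 to 10.0 m³/s between t = 3 h and t = 16.5 h (Δt = 13.5 h).
k = −Δt / ln(Q₂/Q₁) = −13.5 / ln(10.0/40.1) = 9.72 h.

k ≈ 9.72 h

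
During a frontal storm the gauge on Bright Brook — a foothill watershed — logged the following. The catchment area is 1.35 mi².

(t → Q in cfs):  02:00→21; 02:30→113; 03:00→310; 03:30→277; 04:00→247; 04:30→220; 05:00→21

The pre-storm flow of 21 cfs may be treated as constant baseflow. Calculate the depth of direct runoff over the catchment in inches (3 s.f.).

Direct runoff: 0.0, 92.0, 289.0, 256.0, 226.0, 199.0, 0.0 cfs; ΣQ_DR = 1062 cfs.
V = ΣQ_DR · Δt = 1062 × 1800 s = 1.912 × 10^6 ft³.
Over A = 1.35 mi², depth = V / A = 0.610 in.

d ≈ 0.610 in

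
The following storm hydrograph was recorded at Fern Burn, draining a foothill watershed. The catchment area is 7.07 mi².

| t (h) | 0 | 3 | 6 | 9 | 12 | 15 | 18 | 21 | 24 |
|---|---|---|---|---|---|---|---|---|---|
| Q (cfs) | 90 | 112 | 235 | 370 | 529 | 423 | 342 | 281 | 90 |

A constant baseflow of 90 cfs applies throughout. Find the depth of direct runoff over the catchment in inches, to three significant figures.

Direct runoff: 0.0, 22.0, 145.0, 280.0, 439.0, 333.0, 252.0, 191.0, 0.0 cfs; ΣQ_DR = 1662 cfs.
V = ΣQ_DR · Δt = 1662 × 10800 s = 1.795 × 10^7 ft³.
Over A = 7.07 mi², depth = V / A = 1.09 in.

d ≈ 1.09 in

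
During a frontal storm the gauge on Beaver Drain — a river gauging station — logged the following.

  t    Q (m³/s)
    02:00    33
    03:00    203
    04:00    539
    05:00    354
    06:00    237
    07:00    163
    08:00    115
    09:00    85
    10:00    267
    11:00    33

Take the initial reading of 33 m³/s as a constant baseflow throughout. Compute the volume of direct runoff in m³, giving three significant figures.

Direct-runoff ordinates (Q − Q_b): 0.0, 170.0, 506.0, 321.0, 204.0, 130.0, 82.0, 52.0, 234.0, 0.0 m³/s.
ΣQ_DR = 1699 m³/s.
With Δt = 1 h = 3600 s, V = ΣQ_DR · Δt = 1699 × 3600 = 6.12 × 10^6 m³.

V ≈ 6.12 × 10^6 m³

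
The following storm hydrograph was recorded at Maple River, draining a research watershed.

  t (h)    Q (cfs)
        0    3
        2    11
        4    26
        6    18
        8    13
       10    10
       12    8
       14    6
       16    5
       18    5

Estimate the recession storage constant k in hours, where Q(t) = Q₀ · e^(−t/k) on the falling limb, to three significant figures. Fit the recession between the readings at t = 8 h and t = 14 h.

On the falling limb, Q drops from 13 to 6 cfs between t = 8 h and t = 14 h (Δt = 6 h).
k = −Δt / ln(Q₂/Q₁) = −6 / ln(6/13) = 7.76 h.

k ≈ 7.76 h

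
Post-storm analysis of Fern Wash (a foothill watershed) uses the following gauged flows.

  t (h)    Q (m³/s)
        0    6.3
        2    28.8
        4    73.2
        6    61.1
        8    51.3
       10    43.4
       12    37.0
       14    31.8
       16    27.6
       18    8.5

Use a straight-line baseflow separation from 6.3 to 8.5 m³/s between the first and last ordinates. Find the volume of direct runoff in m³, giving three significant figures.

V ≈ 2.12 × 10^6 m³

Direct-runoff ordinates (Q − Q_b): 0.00, 22.26, 66.41, 54.07, 44.02, 35.88, 29.23, 23.79, 19.34, 0.00 m³/s.
ΣQ_DR = 295.0 m³/s.
With Δt = 2 h = 7200 s, V = ΣQ_DR · Δt = 295.0 × 7200 = 2.12 × 10^6 m³.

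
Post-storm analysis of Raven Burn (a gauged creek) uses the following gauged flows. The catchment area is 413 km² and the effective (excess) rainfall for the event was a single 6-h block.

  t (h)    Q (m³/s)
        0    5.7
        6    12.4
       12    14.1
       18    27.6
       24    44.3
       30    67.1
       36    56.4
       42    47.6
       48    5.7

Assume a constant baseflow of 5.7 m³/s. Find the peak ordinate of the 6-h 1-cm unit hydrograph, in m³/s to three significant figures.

U_p ≈ 51.1 m³/s

Direct runoff: 0.0, 6.7, 8.4, 21.9, 38.6, 61.4, 50.7, 41.9, 0.0 m³/s; ΣQ_DR = 229.6 m³/s, peak = 61.4 m³/s.
Runoff depth d = ΣQ_DR·Δt / A = 229.6 × 21600 / (413 km²) = 12.01 mm.
The 1-cm UH is the DRH scaled by (10 mm)/d, so U_p = 61.4 × 10/12.01 = 51.1 m³/s.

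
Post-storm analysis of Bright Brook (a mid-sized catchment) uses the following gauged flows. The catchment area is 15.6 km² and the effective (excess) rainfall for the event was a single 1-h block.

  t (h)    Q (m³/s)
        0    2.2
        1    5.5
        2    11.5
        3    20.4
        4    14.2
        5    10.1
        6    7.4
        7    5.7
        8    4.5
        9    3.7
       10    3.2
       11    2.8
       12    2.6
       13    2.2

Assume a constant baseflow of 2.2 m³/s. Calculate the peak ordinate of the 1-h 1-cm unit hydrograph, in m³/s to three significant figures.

U_p ≈ 12.1 m³/s

Direct runoff: 0.0, 3.3, 9.3, 18.2, 12.0, 7.9, 5.2, 3.5, 2.3, 1.5, 1.0, 0.6, 0.4, 0.0 m³/s; ΣQ_DR = 65.20 m³/s, peak = 18.2 m³/s.
Runoff depth d = ΣQ_DR·Δt / A = 65.20 × 3600 / (15.6 km²) = 15.05 mm.
The 1-cm UH is the DRH scaled by (10 mm)/d, so U_p = 18.2 × 10/15.05 = 12.1 m³/s.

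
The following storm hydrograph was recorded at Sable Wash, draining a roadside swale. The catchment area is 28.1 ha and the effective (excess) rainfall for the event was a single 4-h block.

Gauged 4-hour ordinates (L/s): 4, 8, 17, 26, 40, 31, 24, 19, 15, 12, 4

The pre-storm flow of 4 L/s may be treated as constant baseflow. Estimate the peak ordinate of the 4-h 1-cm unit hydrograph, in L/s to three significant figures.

Direct runoff: 0.0, 4.0, 13.0, 22.0, 36.0, 27.0, 20.0, 15.0, 11.0, 8.0, 0.0 L/s; ΣQ_DR = 156.0 L/s, peak = 36.0 L/s.
Runoff depth d = ΣQ_DR·Δt / A = 156.0 × 14400 / (28.1 ha) = 7.994 mm.
The 1-cm UH is the DRH scaled by (10 mm)/d, so U_p = 36.0 × 10/7.994 = 45.0 L/s.

U_p ≈ 45.0 L/s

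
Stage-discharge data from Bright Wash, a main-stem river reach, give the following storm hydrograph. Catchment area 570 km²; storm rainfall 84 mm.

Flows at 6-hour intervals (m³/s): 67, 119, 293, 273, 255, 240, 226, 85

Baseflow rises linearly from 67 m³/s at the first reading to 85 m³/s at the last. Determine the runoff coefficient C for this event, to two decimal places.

C ≈ 0.43

ΣQ_DR = 950.0 m³/s; V = ΣQ_DR·Δt = 2.052 × 10^7 m³.
Runoff depth d = V / A = 36.00 mm.
C = d / P = 36.00 / 84 = 0.43.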